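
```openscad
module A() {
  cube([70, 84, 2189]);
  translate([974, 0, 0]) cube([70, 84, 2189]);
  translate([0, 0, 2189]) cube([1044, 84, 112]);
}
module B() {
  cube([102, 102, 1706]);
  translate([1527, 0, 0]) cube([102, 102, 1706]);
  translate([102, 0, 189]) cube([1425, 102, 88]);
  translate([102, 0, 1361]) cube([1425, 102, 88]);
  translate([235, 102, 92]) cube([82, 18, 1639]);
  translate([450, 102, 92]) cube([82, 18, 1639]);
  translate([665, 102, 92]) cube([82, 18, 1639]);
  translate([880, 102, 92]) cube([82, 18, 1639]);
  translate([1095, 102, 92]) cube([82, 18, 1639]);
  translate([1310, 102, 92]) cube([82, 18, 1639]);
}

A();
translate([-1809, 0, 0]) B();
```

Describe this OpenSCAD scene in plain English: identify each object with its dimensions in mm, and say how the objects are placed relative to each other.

A is a door frame. The clear opening is 904 mm wide and 2189 mm high. Two 70 mm wide jambs, 84 mm deep, stand either side of the opening from the floor to the top of the opening. A 112 mm thick head sits across the top of both jambs, spanning the full outside width of the frame.

B is a fence section. Two 102×102 mm posts, 1706 mm tall, stand on the floor with a clear span of 1425 mm between their inner faces. Two horizontal rails of 102×88 mm section span the gap between the posts with their undersides at z = 189 mm and z = 1361 mm, flush with the posts' −y face. 6 pickets, each 82 mm wide, 18 mm thick and 1639 mm tall, are fixed to the +y face of the rails with their bottoms at z = 92 mm, evenly spaced across the span with equal gaps (rounded down to the nearest mm) at the −x end and between each pair — any rounding remainder accumulates at the +x end.

The fence section is on the floor beside the door frame on its −x side.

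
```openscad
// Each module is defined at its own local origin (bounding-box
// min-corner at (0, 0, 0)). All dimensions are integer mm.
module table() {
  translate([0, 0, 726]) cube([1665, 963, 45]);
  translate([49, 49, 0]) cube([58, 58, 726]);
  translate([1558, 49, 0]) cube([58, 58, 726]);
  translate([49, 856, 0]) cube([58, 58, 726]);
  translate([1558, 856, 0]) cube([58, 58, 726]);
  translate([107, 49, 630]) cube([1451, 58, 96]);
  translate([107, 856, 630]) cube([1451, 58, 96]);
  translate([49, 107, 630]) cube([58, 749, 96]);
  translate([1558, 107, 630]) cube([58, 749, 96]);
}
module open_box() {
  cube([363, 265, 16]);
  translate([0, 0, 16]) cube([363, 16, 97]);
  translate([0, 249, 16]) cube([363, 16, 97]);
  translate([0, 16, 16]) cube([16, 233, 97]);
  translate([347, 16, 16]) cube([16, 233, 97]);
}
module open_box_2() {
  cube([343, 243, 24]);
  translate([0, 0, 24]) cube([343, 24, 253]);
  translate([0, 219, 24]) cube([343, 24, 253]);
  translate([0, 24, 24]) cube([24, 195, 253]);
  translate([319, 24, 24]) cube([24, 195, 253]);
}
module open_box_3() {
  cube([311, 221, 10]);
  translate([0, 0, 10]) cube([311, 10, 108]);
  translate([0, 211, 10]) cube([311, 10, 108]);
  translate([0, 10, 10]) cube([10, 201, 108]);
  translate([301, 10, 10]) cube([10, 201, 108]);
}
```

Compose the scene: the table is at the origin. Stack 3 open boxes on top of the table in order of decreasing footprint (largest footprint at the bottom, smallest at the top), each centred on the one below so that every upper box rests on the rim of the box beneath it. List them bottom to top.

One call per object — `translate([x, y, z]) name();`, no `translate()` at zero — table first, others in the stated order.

table();
translate([651, 349, 771]) open_box();
translate([661, 360, 884]) open_box_2();
translate([677, 371, 1161]) open_box_3();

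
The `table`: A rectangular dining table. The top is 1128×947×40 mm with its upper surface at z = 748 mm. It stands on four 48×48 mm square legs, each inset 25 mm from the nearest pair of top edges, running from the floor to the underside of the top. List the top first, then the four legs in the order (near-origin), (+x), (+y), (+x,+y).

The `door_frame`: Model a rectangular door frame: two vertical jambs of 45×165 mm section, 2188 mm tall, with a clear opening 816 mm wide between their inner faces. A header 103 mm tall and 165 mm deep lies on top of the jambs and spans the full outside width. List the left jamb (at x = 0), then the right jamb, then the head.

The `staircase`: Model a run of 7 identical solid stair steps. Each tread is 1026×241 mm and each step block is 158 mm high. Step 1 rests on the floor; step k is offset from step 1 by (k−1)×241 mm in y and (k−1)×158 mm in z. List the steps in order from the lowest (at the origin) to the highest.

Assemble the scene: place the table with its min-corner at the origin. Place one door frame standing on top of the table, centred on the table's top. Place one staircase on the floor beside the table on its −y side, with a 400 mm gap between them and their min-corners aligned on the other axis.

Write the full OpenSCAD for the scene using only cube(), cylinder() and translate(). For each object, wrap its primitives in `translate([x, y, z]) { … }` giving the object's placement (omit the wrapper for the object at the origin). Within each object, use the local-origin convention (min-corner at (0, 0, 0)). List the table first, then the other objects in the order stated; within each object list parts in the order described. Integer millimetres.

translate([0, 0, 708]) cube([1128, 947, 40]);
translate([25, 25, 0]) cube([48, 48, 708]);
translate([1055, 25, 0]) cube([48, 48, 708]);
translate([25, 874, 0]) cube([48, 48, 708]);
translate([1055, 874, 0]) cube([48, 48, 708]);
translate([111, 391, 748]) {
  cube([45, 165, 2188]);
  translate([861, 0, 0]) cube([45, 165, 2188]);
  translate([0, 0, 2188]) cube([906, 165, 103]);
}
translate([0, -2087, 0]) {
  cube([1026, 241, 158]);
  translate([0, 241, 158]) cube([1026, 241, 158]);
  translate([0, 482, 316]) cube([1026, 241, 158]);
  translate([0, 723, 474]) cube([1026, 241, 158]);
  translate([0, 964, 632]) cube([1026, 241, 158]);
  translate([0, 1205, 790]) cube([1026, 241, 158]);
  translate([0, 1446, 948]) cube([1026, 241, 158]);
}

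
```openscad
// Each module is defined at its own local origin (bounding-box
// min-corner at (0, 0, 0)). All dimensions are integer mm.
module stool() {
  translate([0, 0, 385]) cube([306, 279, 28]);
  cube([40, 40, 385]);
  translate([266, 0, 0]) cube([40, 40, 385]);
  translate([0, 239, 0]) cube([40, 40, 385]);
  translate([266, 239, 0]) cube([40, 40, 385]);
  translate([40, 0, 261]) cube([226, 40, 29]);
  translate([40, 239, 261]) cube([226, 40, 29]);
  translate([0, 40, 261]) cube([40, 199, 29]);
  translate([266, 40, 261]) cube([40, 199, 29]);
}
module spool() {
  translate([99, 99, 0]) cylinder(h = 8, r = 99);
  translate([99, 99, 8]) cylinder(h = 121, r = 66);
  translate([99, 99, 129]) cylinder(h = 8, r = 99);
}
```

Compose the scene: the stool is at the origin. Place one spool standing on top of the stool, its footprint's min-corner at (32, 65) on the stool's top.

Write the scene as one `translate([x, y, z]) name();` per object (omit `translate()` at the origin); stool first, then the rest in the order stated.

stool();
translate([32, 65, 413]) spool();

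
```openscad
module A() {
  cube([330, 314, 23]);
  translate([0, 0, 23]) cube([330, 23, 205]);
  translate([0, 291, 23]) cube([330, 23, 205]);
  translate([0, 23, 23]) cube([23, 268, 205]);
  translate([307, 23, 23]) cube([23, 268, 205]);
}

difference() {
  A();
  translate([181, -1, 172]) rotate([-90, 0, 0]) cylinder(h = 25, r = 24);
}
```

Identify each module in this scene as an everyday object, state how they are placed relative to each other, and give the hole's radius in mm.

A is an open box. The open box has a circular hole through its front wall. The hole's radius is 24 mm.

The subtracted cylinder has r = 24 mm.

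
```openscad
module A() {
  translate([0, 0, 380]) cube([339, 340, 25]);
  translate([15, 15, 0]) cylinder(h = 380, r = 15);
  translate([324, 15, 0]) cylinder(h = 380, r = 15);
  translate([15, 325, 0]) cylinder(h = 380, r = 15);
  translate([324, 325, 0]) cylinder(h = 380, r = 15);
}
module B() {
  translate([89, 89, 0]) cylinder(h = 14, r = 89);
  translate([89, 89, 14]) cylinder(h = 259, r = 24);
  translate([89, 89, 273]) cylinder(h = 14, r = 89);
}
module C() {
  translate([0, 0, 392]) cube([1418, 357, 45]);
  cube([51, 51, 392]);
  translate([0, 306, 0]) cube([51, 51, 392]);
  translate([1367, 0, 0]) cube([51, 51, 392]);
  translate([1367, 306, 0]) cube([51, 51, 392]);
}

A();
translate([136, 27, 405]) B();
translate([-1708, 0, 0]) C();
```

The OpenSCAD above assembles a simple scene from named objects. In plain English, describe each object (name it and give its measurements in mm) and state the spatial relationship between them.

A is a four-legged stool. The seat is 339×340 mm, 25 mm thick, top at z = 405 mm. It stands on four round legs, each 30 mm in diameter, from z = 0 to the seat underside, each leg's axis is inset half a diameter from the nearest pair of seat edges (so the leg's bounding box is flush with the corner).

B is a spool: two coaxial disc flanges of radius 89 mm and thickness 14 mm, joined by a core cylinder of radius 24 mm and height 259 mm. The lower flange rests on z = 0 and the three cylinders share a vertical axis.

C is a bench: a 1418×357 mm seat slab, 45 mm thick, top at z = 437 mm, on four 51×51 mm square legs flush with the seat corners and standing on z = 0.

The spool is on top of the stool. The bench is on the floor beside the stool on its −x side.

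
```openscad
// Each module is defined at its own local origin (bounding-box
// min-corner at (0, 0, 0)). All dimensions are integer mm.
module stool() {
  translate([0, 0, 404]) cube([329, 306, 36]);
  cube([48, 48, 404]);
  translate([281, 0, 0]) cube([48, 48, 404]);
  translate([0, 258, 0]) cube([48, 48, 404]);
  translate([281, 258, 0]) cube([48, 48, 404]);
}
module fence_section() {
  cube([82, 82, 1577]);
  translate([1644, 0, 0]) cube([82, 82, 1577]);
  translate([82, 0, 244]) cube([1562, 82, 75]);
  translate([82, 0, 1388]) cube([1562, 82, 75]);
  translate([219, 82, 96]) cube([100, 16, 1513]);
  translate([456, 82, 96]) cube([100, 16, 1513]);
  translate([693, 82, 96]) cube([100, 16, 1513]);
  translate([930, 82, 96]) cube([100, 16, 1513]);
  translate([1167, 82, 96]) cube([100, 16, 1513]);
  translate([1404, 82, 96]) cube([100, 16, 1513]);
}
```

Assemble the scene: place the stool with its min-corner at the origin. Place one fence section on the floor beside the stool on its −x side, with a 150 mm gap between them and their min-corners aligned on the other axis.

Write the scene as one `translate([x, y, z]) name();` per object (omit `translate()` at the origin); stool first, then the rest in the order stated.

stool();
translate([-1876, 0, 0]) fence_section();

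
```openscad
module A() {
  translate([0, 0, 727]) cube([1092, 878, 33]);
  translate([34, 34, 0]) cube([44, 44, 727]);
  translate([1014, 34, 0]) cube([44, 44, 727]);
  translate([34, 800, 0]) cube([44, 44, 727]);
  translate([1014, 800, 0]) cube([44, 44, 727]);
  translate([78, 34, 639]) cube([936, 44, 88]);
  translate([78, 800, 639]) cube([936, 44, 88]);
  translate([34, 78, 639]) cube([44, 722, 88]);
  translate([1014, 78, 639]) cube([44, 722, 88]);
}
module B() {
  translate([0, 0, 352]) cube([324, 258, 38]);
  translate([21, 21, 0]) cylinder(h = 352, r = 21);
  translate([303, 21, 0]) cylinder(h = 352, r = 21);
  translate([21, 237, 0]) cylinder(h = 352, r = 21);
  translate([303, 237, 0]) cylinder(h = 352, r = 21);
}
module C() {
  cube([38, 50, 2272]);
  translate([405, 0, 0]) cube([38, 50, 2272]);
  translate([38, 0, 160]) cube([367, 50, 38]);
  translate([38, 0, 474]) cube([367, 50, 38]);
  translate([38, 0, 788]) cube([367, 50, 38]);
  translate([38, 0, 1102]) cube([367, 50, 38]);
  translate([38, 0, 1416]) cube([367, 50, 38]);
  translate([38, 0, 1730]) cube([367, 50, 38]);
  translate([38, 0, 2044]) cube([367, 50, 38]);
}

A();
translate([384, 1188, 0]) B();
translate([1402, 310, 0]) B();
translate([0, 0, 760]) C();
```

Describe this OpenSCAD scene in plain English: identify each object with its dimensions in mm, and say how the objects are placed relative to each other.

A is a table: top 1092 mm (x) × 878 mm (y), 33 mm thick, upper face at z = 760 mm, on four 44×44 mm square legs, each inset 34 mm from the nearest pair of top edges, running from z = 0 to the bottom of the top. Four apron rails, 44 mm thick and 88 mm tall, run between adjacent legs with their top edges flush with the underside of the top and their outer faces flush with the legs' outer faces.

B is a four-legged stool. The seat is a 324×258×38 mm slab whose top surface is at z = 390 mm; four round legs, each 42 mm in diameter, run from the floor (z = 0) to the underside of the seat, each leg's axis is inset half a diameter from the nearest pair of seat edges (so the leg's bounding box is flush with the corner).

C is a straight ladder. Two 38×50 mm vertical rails, 2272 mm tall, stand 443 mm apart (outside-to-outside) with their front faces coplanar on the −y side. 7 rungs, each 50 mm deep and 38 mm tall, span between the inner faces of the rails, front faces flush with the rails. The lowest rung's underside is at z = 160 mm and rungs are spaced 314 mm apart (underside to underside).

Two stools sit around the table at the +y, +x sides. The ladder is on top of the table.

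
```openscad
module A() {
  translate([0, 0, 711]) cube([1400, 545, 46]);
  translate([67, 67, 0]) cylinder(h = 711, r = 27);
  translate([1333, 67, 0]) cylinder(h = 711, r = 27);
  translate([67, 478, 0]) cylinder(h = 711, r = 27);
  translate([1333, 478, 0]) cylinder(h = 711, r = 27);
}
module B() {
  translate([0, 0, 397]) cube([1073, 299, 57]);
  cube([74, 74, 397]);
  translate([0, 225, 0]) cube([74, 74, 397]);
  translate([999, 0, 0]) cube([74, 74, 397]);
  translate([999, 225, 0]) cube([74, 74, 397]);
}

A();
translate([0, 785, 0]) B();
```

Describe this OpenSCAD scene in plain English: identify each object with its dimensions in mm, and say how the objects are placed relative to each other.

A is a rectangular dining table. The top is 1400×545×46 mm with its upper surface at z = 757 mm. It stands on four round legs of 54 mm diameter, each leg's bounding box inset 40 mm from the nearest pair of top edges, running from the floor to the underside of the top.

B is a bench: a 1073×299 mm seat slab, 57 mm thick, top at z = 454 mm, on four 74×74 mm square legs flush with the seat corners and standing on z = 0.

The bench is on the floor beside the table on its +y side.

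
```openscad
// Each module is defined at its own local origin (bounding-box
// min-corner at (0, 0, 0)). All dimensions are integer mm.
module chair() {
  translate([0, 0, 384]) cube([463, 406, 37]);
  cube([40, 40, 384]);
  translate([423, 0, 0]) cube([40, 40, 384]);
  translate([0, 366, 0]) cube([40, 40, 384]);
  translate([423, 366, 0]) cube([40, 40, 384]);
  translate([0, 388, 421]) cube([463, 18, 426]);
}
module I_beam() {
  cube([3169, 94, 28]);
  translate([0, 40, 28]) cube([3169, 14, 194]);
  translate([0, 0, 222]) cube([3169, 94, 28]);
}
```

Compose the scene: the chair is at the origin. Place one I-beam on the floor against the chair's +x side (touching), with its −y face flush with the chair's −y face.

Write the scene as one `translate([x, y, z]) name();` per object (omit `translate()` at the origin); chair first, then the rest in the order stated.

chair();
translate([463, 0, 0]) I_beam();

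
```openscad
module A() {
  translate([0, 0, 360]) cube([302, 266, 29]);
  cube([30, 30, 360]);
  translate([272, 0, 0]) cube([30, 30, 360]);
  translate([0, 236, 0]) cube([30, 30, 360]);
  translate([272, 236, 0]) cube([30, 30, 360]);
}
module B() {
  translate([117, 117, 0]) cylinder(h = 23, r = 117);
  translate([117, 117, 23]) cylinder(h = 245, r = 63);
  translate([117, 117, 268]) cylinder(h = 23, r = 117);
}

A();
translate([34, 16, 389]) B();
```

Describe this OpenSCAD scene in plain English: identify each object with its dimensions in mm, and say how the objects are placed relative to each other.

A is a four-legged stool. The seat is a 302×266×29 mm slab whose top surface is at z = 389 mm; four square legs, each 30×30 mm in cross-section, run from the floor (z = 0) to the underside of the seat, each flush with a corner of the seat.

B is a spool: two coaxial disc flanges of radius 117 mm and thickness 23 mm, joined by a core cylinder of radius 63 mm and height 245 mm. The lower flange rests on z = 0 and the three cylinders share a vertical axis.

The spool is on top of the stool, centred.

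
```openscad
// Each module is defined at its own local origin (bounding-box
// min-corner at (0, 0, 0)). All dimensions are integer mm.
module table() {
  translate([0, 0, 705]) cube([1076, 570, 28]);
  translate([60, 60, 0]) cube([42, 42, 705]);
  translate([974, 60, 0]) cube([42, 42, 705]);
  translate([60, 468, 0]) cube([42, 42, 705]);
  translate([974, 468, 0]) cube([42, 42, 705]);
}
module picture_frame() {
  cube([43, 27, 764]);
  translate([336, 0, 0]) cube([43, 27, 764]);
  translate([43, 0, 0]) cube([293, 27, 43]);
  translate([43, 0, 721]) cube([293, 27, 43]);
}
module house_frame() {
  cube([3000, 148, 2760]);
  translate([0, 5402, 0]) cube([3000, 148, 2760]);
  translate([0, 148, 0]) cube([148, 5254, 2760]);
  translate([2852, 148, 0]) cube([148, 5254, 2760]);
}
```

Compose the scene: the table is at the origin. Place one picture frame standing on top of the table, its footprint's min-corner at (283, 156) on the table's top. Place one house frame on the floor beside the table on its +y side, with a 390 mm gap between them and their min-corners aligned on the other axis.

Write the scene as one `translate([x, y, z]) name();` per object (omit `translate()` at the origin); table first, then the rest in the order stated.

table();
translate([283, 156, 733]) picture_frame();
translate([0, 960, 0]) house_frame();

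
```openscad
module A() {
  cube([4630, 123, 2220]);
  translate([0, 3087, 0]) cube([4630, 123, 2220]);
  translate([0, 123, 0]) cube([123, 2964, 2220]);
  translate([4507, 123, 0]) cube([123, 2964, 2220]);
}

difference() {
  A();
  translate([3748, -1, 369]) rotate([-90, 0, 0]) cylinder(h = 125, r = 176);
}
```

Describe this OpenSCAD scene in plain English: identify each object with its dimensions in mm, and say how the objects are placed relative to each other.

A is the wall frame of a small rectangular building: four walls, each 2220 mm tall and 123 mm thick, enclosing a footprint 4630 mm (x) by 3210 mm (y) outside-to-outside, with no floor or roof. The front and back walls (the −y and +y sides) span the full width; the two side walls fit between them.

The house frame has a circular hole of radius 176 mm through its front wall, centred at (x = 3748, z = 369).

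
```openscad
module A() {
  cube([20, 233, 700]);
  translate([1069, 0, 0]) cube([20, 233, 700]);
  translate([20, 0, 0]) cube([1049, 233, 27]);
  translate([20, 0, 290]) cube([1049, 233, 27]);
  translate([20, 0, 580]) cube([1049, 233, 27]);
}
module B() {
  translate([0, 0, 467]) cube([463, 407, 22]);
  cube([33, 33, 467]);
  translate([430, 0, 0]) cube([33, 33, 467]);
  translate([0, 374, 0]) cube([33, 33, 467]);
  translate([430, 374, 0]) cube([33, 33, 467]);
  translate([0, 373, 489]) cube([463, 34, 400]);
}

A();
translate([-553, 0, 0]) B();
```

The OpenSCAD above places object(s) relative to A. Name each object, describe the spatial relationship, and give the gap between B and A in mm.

A is a bookshelf. B is a chair. The chair is on the floor beside the bookshelf on its −x side. The gap between the chair and the bookshelf is 90 mm.

The chair's nearest face is 90 mm from the bookshelf's −x face.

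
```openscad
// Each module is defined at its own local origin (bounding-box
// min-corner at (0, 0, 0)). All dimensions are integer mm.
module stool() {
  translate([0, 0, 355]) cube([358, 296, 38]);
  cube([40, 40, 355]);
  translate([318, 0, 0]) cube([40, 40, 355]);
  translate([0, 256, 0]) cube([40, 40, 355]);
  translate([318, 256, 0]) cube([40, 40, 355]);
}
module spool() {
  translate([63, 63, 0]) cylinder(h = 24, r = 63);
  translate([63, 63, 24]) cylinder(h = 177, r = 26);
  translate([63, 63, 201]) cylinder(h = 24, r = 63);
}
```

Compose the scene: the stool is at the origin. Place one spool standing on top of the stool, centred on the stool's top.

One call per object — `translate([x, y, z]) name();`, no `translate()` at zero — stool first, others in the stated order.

stool();
translate([116, 85, 393]) spool();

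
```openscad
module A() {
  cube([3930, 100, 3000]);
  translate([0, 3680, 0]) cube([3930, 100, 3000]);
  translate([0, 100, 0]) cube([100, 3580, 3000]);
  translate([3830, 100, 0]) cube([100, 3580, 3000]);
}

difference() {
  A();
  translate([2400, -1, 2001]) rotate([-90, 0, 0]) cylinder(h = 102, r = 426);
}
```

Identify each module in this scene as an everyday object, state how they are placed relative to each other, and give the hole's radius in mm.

The subtracted cylinder has r = 426 mm.

A is a house frame. The house frame has a circular hole through its front wall. The hole's radius is 426 mm.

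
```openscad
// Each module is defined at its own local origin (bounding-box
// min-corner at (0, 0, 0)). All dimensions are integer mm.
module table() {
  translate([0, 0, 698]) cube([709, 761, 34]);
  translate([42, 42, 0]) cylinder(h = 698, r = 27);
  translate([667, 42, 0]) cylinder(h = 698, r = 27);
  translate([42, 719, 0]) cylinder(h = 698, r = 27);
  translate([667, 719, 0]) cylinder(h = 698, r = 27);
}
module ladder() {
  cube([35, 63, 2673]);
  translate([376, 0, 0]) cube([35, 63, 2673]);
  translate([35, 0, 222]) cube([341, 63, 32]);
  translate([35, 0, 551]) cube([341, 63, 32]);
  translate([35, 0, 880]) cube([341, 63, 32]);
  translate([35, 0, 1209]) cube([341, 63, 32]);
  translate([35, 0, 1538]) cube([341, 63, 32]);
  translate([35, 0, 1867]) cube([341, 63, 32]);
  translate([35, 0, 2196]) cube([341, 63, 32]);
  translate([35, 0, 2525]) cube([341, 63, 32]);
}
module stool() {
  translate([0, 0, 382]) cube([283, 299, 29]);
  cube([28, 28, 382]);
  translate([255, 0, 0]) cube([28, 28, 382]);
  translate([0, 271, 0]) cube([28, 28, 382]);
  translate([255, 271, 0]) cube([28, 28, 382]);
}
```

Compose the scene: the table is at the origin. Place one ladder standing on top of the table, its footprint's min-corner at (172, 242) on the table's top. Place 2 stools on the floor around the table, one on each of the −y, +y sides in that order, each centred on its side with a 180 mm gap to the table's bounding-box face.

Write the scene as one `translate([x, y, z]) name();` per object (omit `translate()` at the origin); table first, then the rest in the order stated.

table();
translate([172, 242, 732]) ladder();
translate([213, -479, 0]) stool();
translate([213, 941, 0]) stool();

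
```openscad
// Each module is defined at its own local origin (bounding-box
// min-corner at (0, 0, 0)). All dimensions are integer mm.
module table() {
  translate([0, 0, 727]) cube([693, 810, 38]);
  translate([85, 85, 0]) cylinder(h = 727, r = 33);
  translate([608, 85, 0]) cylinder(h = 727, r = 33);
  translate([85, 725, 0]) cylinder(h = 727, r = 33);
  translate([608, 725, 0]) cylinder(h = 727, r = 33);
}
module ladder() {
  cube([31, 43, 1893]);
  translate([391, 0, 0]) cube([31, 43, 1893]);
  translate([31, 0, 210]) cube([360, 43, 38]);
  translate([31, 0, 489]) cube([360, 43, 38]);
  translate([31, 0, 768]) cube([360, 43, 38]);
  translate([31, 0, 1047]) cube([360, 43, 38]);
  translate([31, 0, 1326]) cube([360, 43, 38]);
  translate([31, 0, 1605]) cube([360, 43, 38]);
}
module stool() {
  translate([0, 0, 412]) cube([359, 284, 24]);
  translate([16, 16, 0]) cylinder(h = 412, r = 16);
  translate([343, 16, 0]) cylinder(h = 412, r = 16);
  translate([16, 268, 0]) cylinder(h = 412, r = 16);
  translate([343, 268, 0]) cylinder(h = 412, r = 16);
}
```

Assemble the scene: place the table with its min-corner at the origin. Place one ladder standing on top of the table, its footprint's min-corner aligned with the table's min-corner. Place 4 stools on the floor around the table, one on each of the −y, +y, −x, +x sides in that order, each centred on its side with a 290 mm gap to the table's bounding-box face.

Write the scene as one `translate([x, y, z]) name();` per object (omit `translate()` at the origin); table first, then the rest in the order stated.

table();
translate([0, 0, 765]) ladder();
translate([167, -574, 0]) stool();
translate([167, 1100, 0]) stool();
translate([-649, 263, 0]) stool();
translate([983, 263, 0]) stool();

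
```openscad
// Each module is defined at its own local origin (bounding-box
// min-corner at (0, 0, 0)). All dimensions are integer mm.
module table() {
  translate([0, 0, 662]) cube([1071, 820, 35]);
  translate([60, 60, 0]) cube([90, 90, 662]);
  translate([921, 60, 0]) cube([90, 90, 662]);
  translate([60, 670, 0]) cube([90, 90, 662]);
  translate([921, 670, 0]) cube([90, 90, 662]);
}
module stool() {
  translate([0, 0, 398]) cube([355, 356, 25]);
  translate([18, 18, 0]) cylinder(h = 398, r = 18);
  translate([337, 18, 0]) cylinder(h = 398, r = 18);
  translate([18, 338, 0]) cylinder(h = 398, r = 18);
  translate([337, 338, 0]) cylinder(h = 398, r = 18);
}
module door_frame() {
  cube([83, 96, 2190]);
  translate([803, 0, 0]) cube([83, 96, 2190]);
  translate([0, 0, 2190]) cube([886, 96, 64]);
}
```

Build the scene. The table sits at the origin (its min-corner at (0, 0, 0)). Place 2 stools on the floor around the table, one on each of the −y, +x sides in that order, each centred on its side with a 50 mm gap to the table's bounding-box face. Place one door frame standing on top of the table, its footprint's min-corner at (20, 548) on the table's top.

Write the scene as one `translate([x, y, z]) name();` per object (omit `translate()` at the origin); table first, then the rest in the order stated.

table();
translate([358, -406, 0]) stool();
translate([1121, 232, 0]) stool();
translate([20, 548, 697]) door_frame();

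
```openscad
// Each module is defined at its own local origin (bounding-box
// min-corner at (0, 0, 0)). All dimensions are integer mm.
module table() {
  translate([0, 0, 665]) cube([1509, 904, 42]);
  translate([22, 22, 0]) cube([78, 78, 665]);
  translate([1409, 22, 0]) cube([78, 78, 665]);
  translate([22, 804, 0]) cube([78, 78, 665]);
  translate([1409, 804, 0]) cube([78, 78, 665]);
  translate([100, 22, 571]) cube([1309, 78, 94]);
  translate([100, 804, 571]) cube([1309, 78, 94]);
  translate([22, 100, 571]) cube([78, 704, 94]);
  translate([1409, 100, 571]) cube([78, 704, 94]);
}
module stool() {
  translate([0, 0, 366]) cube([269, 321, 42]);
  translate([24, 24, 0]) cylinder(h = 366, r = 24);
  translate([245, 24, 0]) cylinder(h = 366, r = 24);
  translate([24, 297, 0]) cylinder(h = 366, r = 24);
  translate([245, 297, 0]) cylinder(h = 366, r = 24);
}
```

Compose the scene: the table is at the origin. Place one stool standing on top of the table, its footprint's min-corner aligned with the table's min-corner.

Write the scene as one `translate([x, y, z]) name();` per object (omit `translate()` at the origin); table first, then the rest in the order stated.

table();
translate([0, 0, 707]) stool();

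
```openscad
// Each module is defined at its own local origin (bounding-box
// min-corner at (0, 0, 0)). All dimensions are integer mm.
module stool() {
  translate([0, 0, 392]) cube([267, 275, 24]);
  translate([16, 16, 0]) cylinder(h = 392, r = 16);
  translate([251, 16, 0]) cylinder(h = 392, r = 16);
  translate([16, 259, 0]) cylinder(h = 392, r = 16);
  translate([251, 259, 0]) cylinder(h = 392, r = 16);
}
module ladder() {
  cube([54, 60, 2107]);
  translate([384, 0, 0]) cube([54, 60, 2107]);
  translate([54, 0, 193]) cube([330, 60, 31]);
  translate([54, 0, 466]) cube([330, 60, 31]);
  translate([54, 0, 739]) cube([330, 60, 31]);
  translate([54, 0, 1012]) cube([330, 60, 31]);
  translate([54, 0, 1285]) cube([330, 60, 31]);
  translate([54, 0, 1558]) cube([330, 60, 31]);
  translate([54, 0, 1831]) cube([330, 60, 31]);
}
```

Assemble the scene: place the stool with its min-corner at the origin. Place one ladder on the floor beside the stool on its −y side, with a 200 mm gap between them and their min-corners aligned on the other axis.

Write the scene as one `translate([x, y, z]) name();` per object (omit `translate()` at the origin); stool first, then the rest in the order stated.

stool();
translate([0, -260, 0]) ladder();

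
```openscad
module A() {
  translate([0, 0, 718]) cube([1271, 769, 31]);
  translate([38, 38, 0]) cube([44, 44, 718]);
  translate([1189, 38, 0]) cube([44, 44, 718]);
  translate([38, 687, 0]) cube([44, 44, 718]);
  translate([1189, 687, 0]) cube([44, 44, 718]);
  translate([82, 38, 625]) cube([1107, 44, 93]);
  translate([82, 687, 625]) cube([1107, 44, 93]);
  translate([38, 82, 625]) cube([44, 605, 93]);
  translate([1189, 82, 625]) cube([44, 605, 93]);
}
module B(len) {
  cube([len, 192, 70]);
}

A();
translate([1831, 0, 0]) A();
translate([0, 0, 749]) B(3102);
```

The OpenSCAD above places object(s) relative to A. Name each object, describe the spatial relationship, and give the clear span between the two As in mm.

Second table starts at x = 1831; first ends at x = 1271; clear span = 1831 − 1271 = 560 mm.

A is a table. B is a beam. A beam spans the tops of two tables. The clear span between the two tables is 560 mm.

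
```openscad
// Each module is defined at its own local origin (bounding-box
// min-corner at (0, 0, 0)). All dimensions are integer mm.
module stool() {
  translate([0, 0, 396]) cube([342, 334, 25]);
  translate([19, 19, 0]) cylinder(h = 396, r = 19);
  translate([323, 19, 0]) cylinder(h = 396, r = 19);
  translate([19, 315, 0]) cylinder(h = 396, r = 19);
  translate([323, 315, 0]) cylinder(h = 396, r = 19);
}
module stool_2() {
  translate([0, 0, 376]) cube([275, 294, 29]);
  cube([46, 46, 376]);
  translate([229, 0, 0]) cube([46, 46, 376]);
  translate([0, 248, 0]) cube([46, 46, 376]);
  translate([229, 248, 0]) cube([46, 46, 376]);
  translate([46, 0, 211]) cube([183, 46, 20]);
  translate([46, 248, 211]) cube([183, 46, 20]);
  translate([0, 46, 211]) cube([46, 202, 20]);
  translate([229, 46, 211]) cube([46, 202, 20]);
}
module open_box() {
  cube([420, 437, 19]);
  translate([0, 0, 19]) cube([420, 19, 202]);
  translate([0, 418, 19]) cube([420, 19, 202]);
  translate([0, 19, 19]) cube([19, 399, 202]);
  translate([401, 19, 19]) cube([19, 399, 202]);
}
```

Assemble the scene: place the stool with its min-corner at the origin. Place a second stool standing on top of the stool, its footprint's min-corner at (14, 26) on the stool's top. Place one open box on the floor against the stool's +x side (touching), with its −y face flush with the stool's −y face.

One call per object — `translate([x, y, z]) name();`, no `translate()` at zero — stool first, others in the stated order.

stool();
translate([14, 26, 421]) stool_2();
translate([342, 0, 0]) open_box();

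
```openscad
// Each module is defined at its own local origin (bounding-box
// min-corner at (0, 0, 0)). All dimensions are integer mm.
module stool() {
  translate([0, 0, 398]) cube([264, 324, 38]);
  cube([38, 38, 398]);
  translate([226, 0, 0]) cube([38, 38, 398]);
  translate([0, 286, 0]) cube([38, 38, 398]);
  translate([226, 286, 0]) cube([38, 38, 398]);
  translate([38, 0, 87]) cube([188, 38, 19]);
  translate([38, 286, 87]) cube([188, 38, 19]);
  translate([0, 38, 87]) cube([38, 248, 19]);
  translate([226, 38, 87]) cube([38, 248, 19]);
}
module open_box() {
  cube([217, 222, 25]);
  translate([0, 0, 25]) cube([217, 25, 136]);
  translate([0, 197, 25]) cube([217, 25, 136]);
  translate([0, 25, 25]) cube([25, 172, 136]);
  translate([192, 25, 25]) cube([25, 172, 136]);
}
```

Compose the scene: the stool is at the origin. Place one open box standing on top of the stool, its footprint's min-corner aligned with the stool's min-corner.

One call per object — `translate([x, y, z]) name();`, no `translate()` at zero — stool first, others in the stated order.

stool();
translate([0, 0, 436]) open_box();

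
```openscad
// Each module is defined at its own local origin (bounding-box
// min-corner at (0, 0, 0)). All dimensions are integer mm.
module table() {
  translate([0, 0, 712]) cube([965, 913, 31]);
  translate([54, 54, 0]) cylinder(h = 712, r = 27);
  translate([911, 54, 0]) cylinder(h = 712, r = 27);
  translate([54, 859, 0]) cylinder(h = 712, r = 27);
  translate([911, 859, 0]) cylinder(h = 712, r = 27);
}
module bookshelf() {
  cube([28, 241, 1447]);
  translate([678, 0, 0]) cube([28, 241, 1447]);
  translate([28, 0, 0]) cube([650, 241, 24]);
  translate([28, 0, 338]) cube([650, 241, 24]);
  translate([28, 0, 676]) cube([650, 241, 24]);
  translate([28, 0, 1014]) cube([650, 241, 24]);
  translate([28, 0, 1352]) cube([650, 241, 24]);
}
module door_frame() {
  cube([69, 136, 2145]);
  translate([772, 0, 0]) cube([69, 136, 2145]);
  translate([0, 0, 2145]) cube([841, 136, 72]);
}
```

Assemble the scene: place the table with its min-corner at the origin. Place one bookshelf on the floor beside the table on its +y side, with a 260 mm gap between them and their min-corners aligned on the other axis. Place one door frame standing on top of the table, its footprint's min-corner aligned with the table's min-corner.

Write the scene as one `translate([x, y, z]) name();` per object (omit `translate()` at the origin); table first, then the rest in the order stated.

table();
translate([0, 1173, 0]) bookshelf();
translate([0, 0, 743]) door_frame();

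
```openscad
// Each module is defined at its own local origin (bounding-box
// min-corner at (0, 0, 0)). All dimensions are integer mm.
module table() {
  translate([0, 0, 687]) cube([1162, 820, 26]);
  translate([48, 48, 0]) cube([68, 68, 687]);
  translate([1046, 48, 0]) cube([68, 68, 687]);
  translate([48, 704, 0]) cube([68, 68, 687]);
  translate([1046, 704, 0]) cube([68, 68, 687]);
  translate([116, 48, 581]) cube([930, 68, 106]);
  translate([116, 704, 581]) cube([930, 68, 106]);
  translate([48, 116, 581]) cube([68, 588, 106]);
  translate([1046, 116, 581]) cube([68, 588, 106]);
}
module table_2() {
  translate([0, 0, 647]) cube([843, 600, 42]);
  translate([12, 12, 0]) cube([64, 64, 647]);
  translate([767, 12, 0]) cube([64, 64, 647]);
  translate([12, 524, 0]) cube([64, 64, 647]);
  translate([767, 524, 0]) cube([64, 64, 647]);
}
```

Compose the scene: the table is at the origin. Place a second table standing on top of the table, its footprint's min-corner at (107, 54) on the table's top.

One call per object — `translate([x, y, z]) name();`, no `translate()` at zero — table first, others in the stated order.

table();
translate([107, 54, 713]) table_2();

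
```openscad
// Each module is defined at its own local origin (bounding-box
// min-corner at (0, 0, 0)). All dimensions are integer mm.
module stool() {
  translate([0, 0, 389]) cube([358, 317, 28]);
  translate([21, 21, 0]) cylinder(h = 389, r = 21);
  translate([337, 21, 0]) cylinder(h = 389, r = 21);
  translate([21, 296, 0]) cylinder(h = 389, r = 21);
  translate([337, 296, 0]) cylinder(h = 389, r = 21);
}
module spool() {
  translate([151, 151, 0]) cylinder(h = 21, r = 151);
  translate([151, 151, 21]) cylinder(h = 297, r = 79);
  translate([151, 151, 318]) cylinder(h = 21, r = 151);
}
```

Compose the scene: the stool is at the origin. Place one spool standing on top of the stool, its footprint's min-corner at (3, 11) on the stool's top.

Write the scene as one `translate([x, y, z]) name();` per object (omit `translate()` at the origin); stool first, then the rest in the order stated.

stool();
translate([3, 11, 417]) spool();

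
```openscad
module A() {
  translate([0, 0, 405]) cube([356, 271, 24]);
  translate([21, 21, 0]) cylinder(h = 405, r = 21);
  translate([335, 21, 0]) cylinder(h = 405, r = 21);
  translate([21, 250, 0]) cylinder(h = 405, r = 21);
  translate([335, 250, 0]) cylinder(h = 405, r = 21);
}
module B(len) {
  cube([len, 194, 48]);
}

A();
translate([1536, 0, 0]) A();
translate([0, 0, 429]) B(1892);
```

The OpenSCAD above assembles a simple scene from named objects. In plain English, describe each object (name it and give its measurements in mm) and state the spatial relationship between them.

A is a simple wooden stool: a rectangular seat 356 mm (x) by 271 mm (y), 24 mm thick, top face at z = 429 mm, on four round legs, each 42 mm in diameter. The legs rest on z = 0, each leg's axis is inset half a diameter from the nearest pair of seat edges (so the leg's bounding box is flush with the corner).

B is a rectangular beam 1892 mm long (x), 194 mm deep (y), 48 mm thick (z).

The beam spans the tops of two stools placed 1180 mm apart, resting at z = 429 mm.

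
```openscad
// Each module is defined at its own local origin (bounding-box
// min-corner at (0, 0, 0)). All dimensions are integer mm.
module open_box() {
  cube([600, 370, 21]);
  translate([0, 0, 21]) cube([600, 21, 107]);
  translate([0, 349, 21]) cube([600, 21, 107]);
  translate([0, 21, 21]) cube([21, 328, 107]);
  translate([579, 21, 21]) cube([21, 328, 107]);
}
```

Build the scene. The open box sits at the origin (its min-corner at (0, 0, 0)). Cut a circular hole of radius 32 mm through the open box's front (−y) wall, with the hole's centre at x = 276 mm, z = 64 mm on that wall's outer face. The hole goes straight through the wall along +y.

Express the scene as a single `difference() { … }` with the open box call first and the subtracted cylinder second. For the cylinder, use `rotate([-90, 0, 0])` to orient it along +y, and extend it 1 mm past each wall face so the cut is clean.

difference() {
  open_box();
  translate([276, -1, 64]) rotate([-90, 0, 0]) cylinder(h = 23, r = 32);
}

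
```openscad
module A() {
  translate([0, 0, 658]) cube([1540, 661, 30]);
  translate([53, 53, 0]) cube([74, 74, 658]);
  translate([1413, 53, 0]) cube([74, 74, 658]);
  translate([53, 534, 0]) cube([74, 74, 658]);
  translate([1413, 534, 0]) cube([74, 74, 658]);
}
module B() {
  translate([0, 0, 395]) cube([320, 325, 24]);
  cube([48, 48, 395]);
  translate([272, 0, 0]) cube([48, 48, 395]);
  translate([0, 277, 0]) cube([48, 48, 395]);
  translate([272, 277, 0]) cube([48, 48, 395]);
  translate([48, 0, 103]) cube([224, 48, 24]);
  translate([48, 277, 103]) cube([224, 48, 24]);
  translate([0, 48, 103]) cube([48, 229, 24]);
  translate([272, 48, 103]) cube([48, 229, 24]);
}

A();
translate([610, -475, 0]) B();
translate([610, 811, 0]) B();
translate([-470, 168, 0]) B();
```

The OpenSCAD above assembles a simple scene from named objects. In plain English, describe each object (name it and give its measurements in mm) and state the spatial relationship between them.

A is a table: top 1540 mm (x) × 661 mm (y), 30 mm thick, upper face at z = 688 mm, on four 74×74 mm square legs, each inset 53 mm from the nearest pair of top edges, running from z = 0 to the bottom of the top.

B is a four-legged stool. The seat is a 320×325×24 mm slab whose top surface is at z = 419 mm; four square legs, each 48×48 mm in cross-section, run from the floor (z = 0) to the underside of the seat, each flush with a corner of the seat. Four stretchers, 48 mm wide and 24 mm tall, connect adjacent legs with their undersides at z = 103 mm, each running between the inner faces of the legs it joins and aligned with the legs' outer faces on the other axis.

Three stools sit around the table at the −y, +y, −x sides.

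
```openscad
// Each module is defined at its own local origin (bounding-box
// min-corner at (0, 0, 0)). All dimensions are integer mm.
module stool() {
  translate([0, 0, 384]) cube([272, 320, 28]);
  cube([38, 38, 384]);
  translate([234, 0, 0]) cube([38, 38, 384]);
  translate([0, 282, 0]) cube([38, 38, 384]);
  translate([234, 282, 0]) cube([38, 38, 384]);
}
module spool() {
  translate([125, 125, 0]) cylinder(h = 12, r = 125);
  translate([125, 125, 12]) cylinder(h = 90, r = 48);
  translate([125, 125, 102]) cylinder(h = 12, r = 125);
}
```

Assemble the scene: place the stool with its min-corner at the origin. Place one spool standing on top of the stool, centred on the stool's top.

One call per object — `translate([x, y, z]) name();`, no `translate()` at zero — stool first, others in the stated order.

stool();
translate([11, 35, 412]) spool();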